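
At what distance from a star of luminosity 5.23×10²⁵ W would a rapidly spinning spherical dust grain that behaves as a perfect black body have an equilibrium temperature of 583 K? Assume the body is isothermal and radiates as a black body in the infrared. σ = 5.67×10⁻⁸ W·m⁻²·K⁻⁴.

d ≈ 1.26×10¹⁰ m

For an isothermal black-emitting sphere, (1−a)S·πr² = σ·4πr²·T⁴ ⇒ S = 4σT⁴/(1−a).
S = 4·5.67×10⁻⁸·(583)⁴/1.00 = 26200 W/m².
Flux falls as S = L/(4πd²), so d = √(L/(4πS)) = √(5.23×10²⁵/(4π·26200)).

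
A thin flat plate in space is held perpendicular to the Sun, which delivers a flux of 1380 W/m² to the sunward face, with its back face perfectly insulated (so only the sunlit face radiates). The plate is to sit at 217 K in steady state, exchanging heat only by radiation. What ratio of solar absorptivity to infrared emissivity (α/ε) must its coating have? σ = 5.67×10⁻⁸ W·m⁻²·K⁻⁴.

α/ε ≈ 0.0911

Balance: αS·A = εσ·1A·T⁴ ⇒ α/ε = σT⁴/S.
α/ε = 5.67×10⁻⁸·(217)⁴/1380 = 5.67×10⁻⁸·2.217×10⁹/1380.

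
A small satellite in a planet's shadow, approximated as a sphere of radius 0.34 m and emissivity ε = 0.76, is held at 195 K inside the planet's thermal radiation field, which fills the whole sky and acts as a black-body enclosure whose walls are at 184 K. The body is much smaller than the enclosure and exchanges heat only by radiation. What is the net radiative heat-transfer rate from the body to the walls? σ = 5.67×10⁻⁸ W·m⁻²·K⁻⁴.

For a small grey body in a large enclosure: P_net = εσA(T_body⁴ − T_wall⁴).
A = 4πr² = 1.453 m²; T_body⁴ − T_wall⁴ = 1.446×10⁹ − 1.146×10⁹ = 2.997×10⁸ K⁴.
|P_net| = 0.76·5.67×10⁻⁸·1.453·2.997×10⁸.

P_net ≈ 18.8 W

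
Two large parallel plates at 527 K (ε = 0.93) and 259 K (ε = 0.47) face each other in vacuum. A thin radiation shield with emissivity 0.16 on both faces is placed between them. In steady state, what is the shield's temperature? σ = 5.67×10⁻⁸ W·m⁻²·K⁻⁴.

In steady state the net flux on the hot side equals that on the cold side.
σ(T₁⁴−T_s⁴)/D₁ = σ(T_s⁴−T₂⁴)/D₂, with D₁ = 1/ε₁+1/ε_s−1 = 6.325, D₂ = 1/ε_s+1/ε₂−1 = 7.378.
Solve for T_s⁴: T_s⁴ = (D₂·T₁⁴ + D₁·T₂⁴)/(D₁+D₂) = 4.361×10¹⁰ K⁴.

T_s ≈ 457 K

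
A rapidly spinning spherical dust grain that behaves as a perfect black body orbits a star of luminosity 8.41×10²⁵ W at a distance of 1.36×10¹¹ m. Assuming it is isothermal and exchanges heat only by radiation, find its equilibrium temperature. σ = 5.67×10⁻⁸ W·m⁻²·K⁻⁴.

First find the stellar flux at distance d: S = L/(4πd²) = 8.41×10²⁵/(4π·(1.36×10¹¹)²) = 361.8 W/m².
For an isothermal sphere, absorbed (1−a)S·πr² = emitted σ·4πr²·T⁴, so T⁴ = (1−a)S/(4σ).
T⁴ = 1.00·361.8/(4·5.67×10⁻⁸) = 1.595×10⁹ K⁴.

T ≈ 200 K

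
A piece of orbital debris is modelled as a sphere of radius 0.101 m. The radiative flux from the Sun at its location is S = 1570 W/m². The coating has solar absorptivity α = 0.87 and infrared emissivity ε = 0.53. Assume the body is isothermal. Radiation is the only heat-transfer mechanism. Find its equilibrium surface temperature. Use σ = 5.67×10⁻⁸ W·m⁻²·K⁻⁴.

At equilibrium, absorbed power = emitted power.
Absorbing cross-section = πr² = 0.03205 m²; emitting surface = 4πr² = 0.1282 m² (ratio 4).
αS·A_cross = εσ·A_surf·T⁴  ⇒  T⁴ = αS/(ε·4σ).
T⁴ = 0.870·1570/(0.53·4·5.67×10⁻⁸) = 1.136×10¹⁰ K⁴.
T = (1.136×10¹⁰)^(1/4).

T ≈ 326 K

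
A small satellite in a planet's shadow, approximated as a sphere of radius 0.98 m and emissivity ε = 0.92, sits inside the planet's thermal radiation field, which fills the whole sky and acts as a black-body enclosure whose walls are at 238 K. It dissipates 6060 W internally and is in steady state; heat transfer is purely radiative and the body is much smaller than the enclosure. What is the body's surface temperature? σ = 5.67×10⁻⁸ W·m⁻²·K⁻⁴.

For a small grey body in a large enclosure, net radiated power = εσA(T⁴ − T_w⁴).
Steady state: P = εσA(T⁴ − T_w⁴) with A = 4πr² = 12.07 m².
T⁴ = P/(εσA) + T_w⁴ = 6060/(0.92·5.67×10⁻⁸·12.07) + (238)⁴
    = 9.626×10⁹ + 3.209×10⁹ = 1.283×10¹⁰ K⁴.

T ≈ 337 K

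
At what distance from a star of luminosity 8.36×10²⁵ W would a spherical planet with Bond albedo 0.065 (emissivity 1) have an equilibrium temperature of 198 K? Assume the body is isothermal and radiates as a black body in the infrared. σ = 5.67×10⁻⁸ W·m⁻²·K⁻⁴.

d ≈ 1.34×10¹¹ m

For an isothermal black-emitting sphere, (1−a)S·πr² = σ·4πr²·T⁴ ⇒ S = 4σT⁴/(1−a).
S = 4·5.67×10⁻⁸·(198)⁴/0.935 = 372.8 W/m².
Flux falls as S = L/(4πd²), so d = √(L/(4πS)) = √(8.36×10²⁵/(4π·372.8)).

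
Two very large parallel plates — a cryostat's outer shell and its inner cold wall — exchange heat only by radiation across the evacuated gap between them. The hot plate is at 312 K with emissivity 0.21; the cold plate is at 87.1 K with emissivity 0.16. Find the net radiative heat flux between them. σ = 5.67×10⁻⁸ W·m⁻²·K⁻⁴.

For two infinite grey parallel plates, q = σ(T₁⁴ − T₂⁴)/(1/ε₁ + 1/ε₂ − 1).
T₁⁴ − T₂⁴ = 9.476×10⁹ − 5.755×10⁷ = 9.418×10⁹ K⁴.
1/ε₁ + 1/ε₂ − 1 = 4.762 + 6.250 − 1 = 10.01.
q = 5.67×10⁻⁸ × 9.418×10⁹ / 10.01.

q ≈ 53.3 W/m²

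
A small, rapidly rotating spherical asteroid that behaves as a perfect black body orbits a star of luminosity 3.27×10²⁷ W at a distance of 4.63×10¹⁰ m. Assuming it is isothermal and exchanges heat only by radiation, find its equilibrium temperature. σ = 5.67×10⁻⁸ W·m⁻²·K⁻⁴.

T ≈ 855 K

First find the stellar flux at distance d: S = L/(4πd²) = 3.27×10²⁷/(4π·(4.63×10¹⁰)²) = 1.214×10⁵ W/m².
For an isothermal sphere, absorbed (1−a)S·πr² = emitted σ·4πr²·T⁴, so T⁴ = (1−a)S/(4σ).
T⁴ = 1.00·1.214×10⁵/(4·5.67×10⁻⁸) = 5.352×10¹¹ K⁴.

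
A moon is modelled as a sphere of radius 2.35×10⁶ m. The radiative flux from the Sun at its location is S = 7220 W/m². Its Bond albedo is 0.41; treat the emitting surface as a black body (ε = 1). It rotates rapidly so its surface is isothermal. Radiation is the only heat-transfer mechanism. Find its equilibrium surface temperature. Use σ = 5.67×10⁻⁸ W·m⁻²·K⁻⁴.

T ≈ 370 K

At equilibrium, absorbed power = emitted power.
Absorbing cross-section = πr² = 1.735×10¹³ m²; emitting surface = 4πr² = 6.940×10¹³ m² (ratio 4).
(1−a)S·A_cross = εσ·A_surf·T⁴  ⇒  T⁴ = (1−a)S/(4σ).
T⁴ = 0.590·7220/(4·5.67×10⁻⁸) = 1.878×10¹⁰ K⁴.
T = (1.878×10¹⁰)^(1/4).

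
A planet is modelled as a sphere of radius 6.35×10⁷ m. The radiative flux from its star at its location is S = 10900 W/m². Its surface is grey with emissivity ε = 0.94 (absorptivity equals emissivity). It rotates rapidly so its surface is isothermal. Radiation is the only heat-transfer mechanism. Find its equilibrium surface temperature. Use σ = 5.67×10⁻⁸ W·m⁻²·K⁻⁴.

T ≈ 468 K

At equilibrium, absorbed power = emitted power.
Absorbing cross-section = πr² = 1.267×10¹⁶ m²; emitting surface = 4πr² = 5.067×10¹⁶ m² (ratio 4).
εS·A_cross = εσ·A_surf·T⁴  ⇒  T⁴ = S/(4σ)   (ε cancels).
T⁴ = 10900/(4·5.67×10⁻⁸) = 4.806×10¹⁰ K⁴.
T = (4.806×10¹⁰)^(1/4).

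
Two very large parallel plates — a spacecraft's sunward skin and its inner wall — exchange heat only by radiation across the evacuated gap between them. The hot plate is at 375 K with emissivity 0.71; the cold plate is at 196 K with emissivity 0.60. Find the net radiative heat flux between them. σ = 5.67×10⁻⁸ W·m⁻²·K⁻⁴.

q ≈ 500 W/m²

For two infinite grey parallel plates, q = σ(T₁⁴ − T₂⁴)/(1/ε₁ + 1/ε₂ − 1).
T₁⁴ − T₂⁴ = 1.978×10¹⁰ − 1.476×10⁹ = 1.830×10¹⁰ K⁴.
1/ε₁ + 1/ε₂ − 1 = 1.408 + 1.667 − 1 = 2.075.
q = 5.67×10⁻⁸ × 1.830×10¹⁰ / 2.075.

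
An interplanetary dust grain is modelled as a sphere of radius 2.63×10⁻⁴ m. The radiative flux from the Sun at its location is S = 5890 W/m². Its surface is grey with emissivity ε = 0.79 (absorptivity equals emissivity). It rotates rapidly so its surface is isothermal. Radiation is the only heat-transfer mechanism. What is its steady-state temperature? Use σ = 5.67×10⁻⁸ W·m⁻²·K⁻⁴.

T ≈ 401 K

At equilibrium, absorbed power = emitted power.
Absorbing cross-section = πr² = 2.173×10⁻⁷ m²; emitting surface = 4πr² = 8.692×10⁻⁷ m² (ratio 4).
εS·A_cross = εσ·A_surf·T⁴  ⇒  T⁴ = S/(4σ)   (ε cancels).
T⁴ = 5890/(4·5.67×10⁻⁸) = 2.597×10¹⁰ K⁴.
T = (2.597×10¹⁰)^(1/4).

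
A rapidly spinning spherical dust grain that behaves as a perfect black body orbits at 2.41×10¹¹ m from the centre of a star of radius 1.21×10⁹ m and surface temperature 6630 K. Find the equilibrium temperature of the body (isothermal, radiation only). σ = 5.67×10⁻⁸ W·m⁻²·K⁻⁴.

T ≈ 332 K

The star's surface emits σT_*⁴; at distance d the flux is S = σT_*⁴(R_*/d)².
S = 5.67×10⁻⁸·(6630)⁴·(1.21×10⁹/2.41×10¹¹)² = 2762 W/m².
For an isothermal sphere T⁴ = (1−a)S/(4σ) = 1.218×10¹⁰ K⁴.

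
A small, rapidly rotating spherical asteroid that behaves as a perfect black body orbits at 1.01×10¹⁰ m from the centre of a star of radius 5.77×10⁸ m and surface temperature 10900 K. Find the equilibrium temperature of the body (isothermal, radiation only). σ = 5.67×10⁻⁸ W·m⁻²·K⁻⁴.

T ≈ 1840 K

The star's surface emits σT_*⁴; at distance d the flux is S = σT_*⁴(R_*/d)².
S = 5.67×10⁻⁸·(10900)⁴·(5.77×10⁸/1.01×10¹⁰)² = 2.612×10⁶ W/m².
For an isothermal sphere T⁴ = (1−a)S/(4σ) = 1.152×10¹³ K⁴.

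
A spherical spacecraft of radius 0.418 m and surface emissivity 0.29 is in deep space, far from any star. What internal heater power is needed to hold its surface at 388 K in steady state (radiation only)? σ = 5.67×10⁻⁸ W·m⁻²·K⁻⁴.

P = εσ·4πr²·T⁴.
4πr² = 2.196 m²; T⁴ = 2.266×10¹⁰ K⁴.
P = 0.29·5.67×10⁻⁸·2.196·2.266×10¹⁰.

P ≈ 818 W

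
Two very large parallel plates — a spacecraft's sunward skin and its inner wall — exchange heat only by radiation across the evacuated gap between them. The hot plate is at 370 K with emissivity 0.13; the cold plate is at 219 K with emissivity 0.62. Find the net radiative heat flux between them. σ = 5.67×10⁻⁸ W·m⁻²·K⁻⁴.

q ≈ 112 W/m²

For two infinite grey parallel plates, q = σ(T₁⁴ − T₂⁴)/(1/ε₁ + 1/ε₂ − 1).
T₁⁴ − T₂⁴ = 1.874×10¹⁰ − 2.300×10⁹ = 1.644×10¹⁰ K⁴.
1/ε₁ + 1/ε₂ − 1 = 7.692 + 1.613 − 1 = 8.305.
q = 5.67×10⁻⁸ × 1.644×10¹⁰ / 8.305.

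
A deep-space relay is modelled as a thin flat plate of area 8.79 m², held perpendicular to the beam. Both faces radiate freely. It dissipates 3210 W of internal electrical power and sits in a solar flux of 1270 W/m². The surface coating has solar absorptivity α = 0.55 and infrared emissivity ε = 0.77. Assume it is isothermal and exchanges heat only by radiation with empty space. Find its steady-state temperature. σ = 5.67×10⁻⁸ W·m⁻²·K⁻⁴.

At steady state, absorbed solar power + internal power = radiated power.
Absorbed: α·S·A_cross = 0.55·1270·8.790 = 6140 W (cross-section A).
Total input = 6140 + 3210 = 9350 W.
Radiated: εσ·A_surf·T⁴ with A_surf = 2A = 17.58 m².
T⁴ = 9350/(0.77·5.67×10⁻⁸·17.58) = 1.218×10¹⁰ K⁴.

T ≈ 332 K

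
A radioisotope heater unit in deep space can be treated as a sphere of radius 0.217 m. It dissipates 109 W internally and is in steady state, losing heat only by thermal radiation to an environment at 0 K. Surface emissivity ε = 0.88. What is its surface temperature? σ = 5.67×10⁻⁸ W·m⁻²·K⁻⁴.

T ≈ 246 K

Steady state: internal power = radiated power, P = εσA T⁴.
Radiating area A = 4πr² = 0.5917 m².
T⁴ = P/(εσA) = 109/(0.88·5.67×10⁻⁸·0.5917) = 3.692×10⁹ K⁴.
T = (3.692×10⁹)^(1/4).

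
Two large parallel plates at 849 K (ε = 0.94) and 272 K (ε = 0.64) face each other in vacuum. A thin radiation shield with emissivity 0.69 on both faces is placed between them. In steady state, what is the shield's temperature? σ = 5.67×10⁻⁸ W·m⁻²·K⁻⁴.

T_s ≈ 739 K

In steady state the net flux on the hot side equals that on the cold side.
σ(T₁⁴−T_s⁴)/D₁ = σ(T_s⁴−T₂⁴)/D₂, with D₁ = 1/ε₁+1/ε_s−1 = 1.513, D₂ = 1/ε_s+1/ε₂−1 = 2.012.
Solve for T_s⁴: T_s⁴ = (D₂·T₁⁴ + D₁·T₂⁴)/(D₁+D₂) = 2.989×10¹¹ K⁴.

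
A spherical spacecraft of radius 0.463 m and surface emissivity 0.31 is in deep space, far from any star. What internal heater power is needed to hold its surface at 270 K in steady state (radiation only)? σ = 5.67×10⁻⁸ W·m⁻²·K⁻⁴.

P = εσ·4πr²·T⁴.
4πr² = 2.694 m²; T⁴ = 5.314×10⁹ K⁴.
P = 0.31·5.67×10⁻⁸·2.694·5.314×10⁹.

P ≈ 252 W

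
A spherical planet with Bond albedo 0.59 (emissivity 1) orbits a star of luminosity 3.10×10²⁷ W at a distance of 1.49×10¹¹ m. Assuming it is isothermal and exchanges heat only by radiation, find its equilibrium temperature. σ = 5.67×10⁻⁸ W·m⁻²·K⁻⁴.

T ≈ 376 K

First find the stellar flux at distance d: S = L/(4πd²) = 3.10×10²⁷/(4π·(1.49×10¹¹)²) = 11110 W/m².
For an isothermal sphere, absorbed (1−a)S·πr² = emitted σ·4πr²·T⁴, so T⁴ = (1−a)S/(4σ).
T⁴ = 0.410·11110/(4·5.67×10⁻⁸) = 2.009×10¹⁰ K⁴.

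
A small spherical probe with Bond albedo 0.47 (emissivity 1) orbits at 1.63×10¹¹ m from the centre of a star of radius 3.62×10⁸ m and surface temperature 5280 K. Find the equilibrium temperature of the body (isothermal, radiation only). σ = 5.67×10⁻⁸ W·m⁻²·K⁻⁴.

T ≈ 150 K

The star's surface emits σT_*⁴; at distance d the flux is S = σT_*⁴(R_*/d)².
S = 5.67×10⁻⁸·(5280)⁴·(3.62×10⁸/1.63×10¹¹)² = 217.4 W/m².
For an isothermal sphere T⁴ = (1−a)S/(4σ) = 5.079×10⁸ K⁴.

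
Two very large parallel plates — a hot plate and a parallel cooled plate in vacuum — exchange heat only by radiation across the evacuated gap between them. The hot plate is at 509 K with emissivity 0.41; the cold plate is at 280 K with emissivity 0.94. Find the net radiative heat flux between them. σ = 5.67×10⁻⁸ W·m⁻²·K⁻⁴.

For two infinite grey parallel plates, q = σ(T₁⁴ − T₂⁴)/(1/ε₁ + 1/ε₂ − 1).
T₁⁴ − T₂⁴ = 6.712×10¹⁰ − 6.147×10⁹ = 6.098×10¹⁰ K⁴.
1/ε₁ + 1/ε₂ − 1 = 2.439 + 1.064 − 1 = 2.503.
q = 5.67×10⁻⁸ × 6.098×10¹⁰ / 2.503.

q ≈ 1380 W/m²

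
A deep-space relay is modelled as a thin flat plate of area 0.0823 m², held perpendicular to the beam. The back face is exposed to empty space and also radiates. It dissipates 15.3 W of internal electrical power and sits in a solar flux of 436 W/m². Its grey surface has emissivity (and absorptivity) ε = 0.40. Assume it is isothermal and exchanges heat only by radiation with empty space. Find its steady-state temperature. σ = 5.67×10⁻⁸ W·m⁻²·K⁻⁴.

T ≈ 299 K

At steady state, absorbed solar power + internal power = radiated power.
Absorbed: α·S·A_cross = 0.40·436·0.08230 = 14.35 W (cross-section A).
Total input = 14.35 + 15.3 = 29.65 W.
Radiated: εσ·A_surf·T⁴ with A_surf = 2A = 0.1646 m².
T⁴ = 29.65/(0.40·5.67×10⁻⁸·0.1646) = 7.943×10⁹ K⁴.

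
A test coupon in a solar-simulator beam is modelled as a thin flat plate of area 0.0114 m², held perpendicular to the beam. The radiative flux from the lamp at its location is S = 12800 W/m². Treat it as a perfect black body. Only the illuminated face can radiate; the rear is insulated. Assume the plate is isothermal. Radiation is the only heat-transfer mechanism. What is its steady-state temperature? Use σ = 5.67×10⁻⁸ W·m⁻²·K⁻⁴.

T ≈ 689 K

At equilibrium, absorbed power = emitted power.
Absorbing cross-section = A = 0.01140 m²; emitting surface = A = 0.01140 m² (ratio 1).
S·A_cross = εσ·A_surf·T⁴  ⇒  T⁴ = S/(1σ).
T⁴ = 1.00·12800/(1·5.67×10⁻⁸) = 2.257×10¹¹ K⁴.
T = (2.257×10¹¹)^(1/4).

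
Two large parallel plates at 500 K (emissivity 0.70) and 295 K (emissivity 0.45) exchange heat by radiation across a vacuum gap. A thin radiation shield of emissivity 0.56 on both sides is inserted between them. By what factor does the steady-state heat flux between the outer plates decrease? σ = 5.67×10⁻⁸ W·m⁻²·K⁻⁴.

Without shield: q₀ = σΔ(T⁴)/(1/ε₁+1/ε₂−1) with denominator 2.651.
With shield the two gaps are in series; the resistances add: (1/ε₁+1/ε_s−1)+(1/ε_s+1/ε₂−1) = 2.214+3.008 = 5.222.
Heat-flux ratio q₀/q = 5.222/2.651.

factor ≈ 1.97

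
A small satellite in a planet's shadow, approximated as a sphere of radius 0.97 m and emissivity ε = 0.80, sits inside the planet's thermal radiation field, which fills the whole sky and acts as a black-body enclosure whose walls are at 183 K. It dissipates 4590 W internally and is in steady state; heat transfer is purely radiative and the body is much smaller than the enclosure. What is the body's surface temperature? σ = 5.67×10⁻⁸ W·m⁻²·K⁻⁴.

For a small grey body in a large enclosure, net radiated power = εσA(T⁴ − T_w⁴).
Steady state: P = εσA(T⁴ − T_w⁴) with A = 4πr² = 11.82 m².
T⁴ = P/(εσA) + T_w⁴ = 4590/(0.80·5.67×10⁻⁸·11.82) + (183)⁴
    = 8.558×10⁹ + 1.122×10⁹ = 9.680×10⁹ K⁴.

T ≈ 314 K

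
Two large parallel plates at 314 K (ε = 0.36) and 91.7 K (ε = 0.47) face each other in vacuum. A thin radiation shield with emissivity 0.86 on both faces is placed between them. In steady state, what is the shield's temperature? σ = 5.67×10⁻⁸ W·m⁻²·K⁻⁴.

In steady state the net flux on the hot side equals that on the cold side.
σ(T₁⁴−T_s⁴)/D₁ = σ(T_s⁴−T₂⁴)/D₂, with D₁ = 1/ε₁+1/ε_s−1 = 2.941, D₂ = 1/ε_s+1/ε₂−1 = 2.290.
Solve for T_s⁴: T_s⁴ = (D₂·T₁⁴ + D₁·T₂⁴)/(D₁+D₂) = 4.296×10⁹ K⁴.

T_s ≈ 256 K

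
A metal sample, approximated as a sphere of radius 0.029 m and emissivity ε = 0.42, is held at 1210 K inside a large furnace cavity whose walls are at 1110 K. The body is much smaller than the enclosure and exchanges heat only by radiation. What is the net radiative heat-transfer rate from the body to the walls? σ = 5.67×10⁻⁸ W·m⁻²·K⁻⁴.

P_net ≈ 157 W

For a small grey body in a large enclosure: P_net = εσA(T_body⁴ − T_wall⁴).
A = 4πr² = 0.01057 m²; T_body⁴ − T_wall⁴ = 2.144×10¹² − 1.518×10¹² = 6.255×10¹¹ K⁴.
|P_net| = 0.42·5.67×10⁻⁸·0.01057·6.255×10¹¹.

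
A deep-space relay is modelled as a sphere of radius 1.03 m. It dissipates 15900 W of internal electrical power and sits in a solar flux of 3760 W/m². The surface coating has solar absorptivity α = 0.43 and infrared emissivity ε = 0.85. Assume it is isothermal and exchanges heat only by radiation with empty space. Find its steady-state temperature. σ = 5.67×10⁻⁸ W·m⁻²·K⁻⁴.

T ≈ 427 K

At steady state, absorbed solar power + internal power = radiated power.
Absorbed: α·S·A_cross = 0.43·3760·3.333 = 5389 W (cross-section πr²).
Total input = 5389 + 15900 = 21290 W.
Radiated: εσ·A_surf·T⁴ with A_surf = 4πr² = 13.33 m².
T⁴ = 21290/(0.85·5.67×10⁻⁸·13.33) = 3.313×10¹⁰ K⁴.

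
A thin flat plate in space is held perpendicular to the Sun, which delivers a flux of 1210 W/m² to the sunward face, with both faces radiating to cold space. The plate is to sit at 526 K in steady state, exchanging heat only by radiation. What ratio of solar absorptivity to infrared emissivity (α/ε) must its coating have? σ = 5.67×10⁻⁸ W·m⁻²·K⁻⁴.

Balance: αS·A = εσ·2A·T⁴ ⇒ α/ε = 2σT⁴/S.
α/ε = 2·5.67×10⁻⁸·(526)⁴/1210 = 2·5.67×10⁻⁸·7.655×10¹⁰/1210.

α/ε ≈ 7.17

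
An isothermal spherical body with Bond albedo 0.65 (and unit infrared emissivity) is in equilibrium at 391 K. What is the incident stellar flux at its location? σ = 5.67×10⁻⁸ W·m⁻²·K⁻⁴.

S ≈ 15100 W/m²

(1−a)S·πr² = σ·4πr²·T⁴ ⇒ S = 4σT⁴/(1−a).
S = 4·5.67×10⁻⁸·2.337×10¹⁰/0.350.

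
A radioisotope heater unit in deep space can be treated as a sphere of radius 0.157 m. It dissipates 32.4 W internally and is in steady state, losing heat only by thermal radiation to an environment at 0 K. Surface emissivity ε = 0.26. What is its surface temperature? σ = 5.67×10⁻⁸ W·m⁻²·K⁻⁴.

T ≈ 290 K

Steady state: internal power = radiated power, P = εσA T⁴.
Radiating area A = 4πr² = 0.3097 m².
T⁴ = P/(εσA) = 32.4/(0.26·5.67×10⁻⁸·0.3097) = 7.095×10⁹ K⁴.
T = (7.095×10⁹)^(1/4).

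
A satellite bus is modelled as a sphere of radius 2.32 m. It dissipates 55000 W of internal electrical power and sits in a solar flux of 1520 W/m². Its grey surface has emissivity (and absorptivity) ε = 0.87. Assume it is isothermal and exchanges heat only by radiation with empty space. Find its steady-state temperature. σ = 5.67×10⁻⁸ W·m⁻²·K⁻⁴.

At steady state, absorbed solar power + internal power = radiated power.
Absorbed: α·S·A_cross = 0.87·1520·16.91 = 22360 W (cross-section πr²).
Total input = 22360 + 55000 = 77360 W.
Radiated: εσ·A_surf·T⁴ with A_surf = 4πr² = 67.64 m².
T⁴ = 77360/(0.87·5.67×10⁻⁸·67.64) = 2.319×10¹⁰ K⁴.

T ≈ 390 K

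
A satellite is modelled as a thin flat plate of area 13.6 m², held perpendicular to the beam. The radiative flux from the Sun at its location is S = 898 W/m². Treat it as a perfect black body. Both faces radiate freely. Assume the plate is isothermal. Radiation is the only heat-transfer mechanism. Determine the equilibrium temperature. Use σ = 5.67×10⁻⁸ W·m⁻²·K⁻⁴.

At equilibrium, absorbed power = emitted power.
Absorbing cross-section = A = 13.60 m²; emitting surface = 2A = 27.20 m² (ratio 2).
S·A_cross = εσ·A_surf·T⁴  ⇒  T⁴ = S/(2σ).
T⁴ = 1.00·898/(2·5.67×10⁻⁸) = 7.919×10⁹ K⁴.
T = (7.919×10⁹)^(1/4).

T ≈ 298 K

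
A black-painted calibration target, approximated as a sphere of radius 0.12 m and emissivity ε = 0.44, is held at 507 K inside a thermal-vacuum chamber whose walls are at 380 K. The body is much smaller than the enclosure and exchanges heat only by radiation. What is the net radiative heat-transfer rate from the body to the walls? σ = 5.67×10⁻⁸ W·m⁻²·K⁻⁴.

For a small grey body in a large enclosure: P_net = εσA(T_body⁴ − T_wall⁴).
A = 4πr² = 0.1810 m²; T_body⁴ − T_wall⁴ = 6.607×10¹⁰ − 2.085×10¹⁰ = 4.522×10¹⁰ K⁴.
|P_net| = 0.44·5.67×10⁻⁸·0.1810·4.522×10¹⁰.

P_net ≈ 204 W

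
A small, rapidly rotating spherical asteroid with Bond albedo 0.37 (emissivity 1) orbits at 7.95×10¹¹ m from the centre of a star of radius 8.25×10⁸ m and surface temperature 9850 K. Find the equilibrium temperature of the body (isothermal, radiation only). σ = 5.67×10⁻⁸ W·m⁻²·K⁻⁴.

The star's surface emits σT_*⁴; at distance d the flux is S = σT_*⁴(R_*/d)².
S = 5.67×10⁻⁸·(9850)⁴·(8.25×10⁸/7.95×10¹¹)² = 574.8 W/m².
For an isothermal sphere T⁴ = (1−a)S/(4σ) = 1.597×10⁹ K⁴.

T ≈ 200 K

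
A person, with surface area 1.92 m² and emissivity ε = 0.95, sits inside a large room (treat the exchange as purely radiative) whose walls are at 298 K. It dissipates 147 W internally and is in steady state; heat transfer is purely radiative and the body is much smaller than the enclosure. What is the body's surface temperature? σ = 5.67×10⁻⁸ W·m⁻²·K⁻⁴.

T ≈ 311 K

For a small grey body in a large enclosure, net radiated power = εσA(T⁴ − T_w⁴).
Steady state: P = εσA(T⁴ − T_w⁴) with A = 1.92 m².
T⁴ = P/(εσA) + T_w⁴ = 147/(0.95·5.67×10⁻⁸·1.920) + (298)⁴
    = 1.421×10⁹ + 7.886×10⁹ = 9.308×10⁹ K⁴.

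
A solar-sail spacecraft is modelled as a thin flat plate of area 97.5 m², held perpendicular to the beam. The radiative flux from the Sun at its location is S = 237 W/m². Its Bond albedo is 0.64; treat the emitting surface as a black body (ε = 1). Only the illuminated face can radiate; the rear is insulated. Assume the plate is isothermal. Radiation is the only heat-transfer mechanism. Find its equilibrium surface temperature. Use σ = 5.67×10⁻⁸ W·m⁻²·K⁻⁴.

At equilibrium, absorbed power = emitted power.
Absorbing cross-section = A = 97.50 m²; emitting surface = A = 97.50 m² (ratio 1).
(1−a)S·A_cross = εσ·A_surf·T⁴  ⇒  T⁴ = (1−a)S/(1σ).
T⁴ = 0.360·237/(1·5.67×10⁻⁸) = 1.505×10⁹ K⁴.
T = (1.505×10⁹)^(1/4).

T ≈ 197 K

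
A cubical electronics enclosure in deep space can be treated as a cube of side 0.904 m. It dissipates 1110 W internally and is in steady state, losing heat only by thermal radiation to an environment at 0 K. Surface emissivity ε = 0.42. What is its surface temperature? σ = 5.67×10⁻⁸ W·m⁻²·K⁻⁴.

T ≈ 312 K

Steady state: internal power = radiated power, P = εσA T⁴.
Radiating area A = 6L² = 4.903 m².
T⁴ = P/(εσA) = 1110/(0.42·5.67×10⁻⁸·4.903) = 9.506×10⁹ K⁴.
T = (9.506×10⁹)^(1/4).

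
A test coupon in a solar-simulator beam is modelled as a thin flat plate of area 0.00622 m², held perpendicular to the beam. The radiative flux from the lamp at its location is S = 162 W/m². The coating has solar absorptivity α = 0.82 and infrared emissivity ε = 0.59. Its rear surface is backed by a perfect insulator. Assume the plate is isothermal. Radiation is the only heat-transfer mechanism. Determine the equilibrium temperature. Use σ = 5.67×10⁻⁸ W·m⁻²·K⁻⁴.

T ≈ 251 K

At equilibrium, absorbed power = emitted power.
Absorbing cross-section = A = 0.006220 m²; emitting surface = A = 0.006220 m² (ratio 1).
αS·A_cross = εσ·A_surf·T⁴  ⇒  T⁴ = αS/(ε·1σ).
T⁴ = 0.820·162/(0.59·1·5.67×10⁻⁸) = 3.971×10⁹ K⁴.
T = (3.971×10⁹)^(1/4).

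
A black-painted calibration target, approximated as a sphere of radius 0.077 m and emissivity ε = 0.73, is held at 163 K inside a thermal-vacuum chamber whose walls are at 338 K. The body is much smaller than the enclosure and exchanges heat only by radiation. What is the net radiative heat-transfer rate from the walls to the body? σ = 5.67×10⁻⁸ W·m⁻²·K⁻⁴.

P_net ≈ 38.1 W

For a small grey body in a large enclosure: P_net = εσA(T_body⁴ − T_wall⁴).
A = 4πr² = 0.07451 m²; T_body⁴ − T_wall⁴ = 7.059×10⁸ − 1.305×10¹⁰ = -1.235×10¹⁰ K⁴.
|P_net| = 0.73·5.67×10⁻⁸·0.07451·1.235×10¹⁰.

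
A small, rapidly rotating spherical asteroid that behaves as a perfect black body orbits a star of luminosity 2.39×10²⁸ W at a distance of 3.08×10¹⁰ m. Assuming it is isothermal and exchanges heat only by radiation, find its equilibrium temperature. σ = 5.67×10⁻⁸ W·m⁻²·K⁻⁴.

First find the stellar flux at distance d: S = L/(4πd²) = 2.39×10²⁸/(4π·(3.08×10¹⁰)²) = 2.005×10⁶ W/m².
For an isothermal sphere, absorbed (1−a)S·πr² = emitted σ·4πr²·T⁴, so T⁴ = (1−a)S/(4σ).
T⁴ = 1.00·2.005×10⁶/(4·5.67×10⁻⁸) = 8.840×10¹² K⁴.

T ≈ 1720 K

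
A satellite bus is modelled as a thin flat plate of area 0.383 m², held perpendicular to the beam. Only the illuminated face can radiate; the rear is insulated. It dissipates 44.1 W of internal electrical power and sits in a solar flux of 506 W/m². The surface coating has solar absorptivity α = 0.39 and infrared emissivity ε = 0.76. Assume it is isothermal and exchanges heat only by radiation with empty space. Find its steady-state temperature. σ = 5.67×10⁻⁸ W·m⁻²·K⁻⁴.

T ≈ 292 K

At steady state, absorbed solar power + internal power = radiated power.
Absorbed: α·S·A_cross = 0.39·506·0.3830 = 75.58 W (cross-section A).
Total input = 75.58 + 44.1 = 119.7 W.
Radiated: εσ·A_surf·T⁴ with A_surf = A = 0.3830 m².
T⁴ = 119.7/(0.76·5.67×10⁻⁸·0.3830) = 7.252×10⁹ K⁴.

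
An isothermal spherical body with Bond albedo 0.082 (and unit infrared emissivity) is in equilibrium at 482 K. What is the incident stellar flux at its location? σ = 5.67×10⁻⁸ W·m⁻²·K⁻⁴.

(1−a)S·πr² = σ·4πr²·T⁴ ⇒ S = 4σT⁴/(1−a).
S = 4·5.67×10⁻⁸·5.397×10¹⁰/0.918.

S ≈ 13300 W/m²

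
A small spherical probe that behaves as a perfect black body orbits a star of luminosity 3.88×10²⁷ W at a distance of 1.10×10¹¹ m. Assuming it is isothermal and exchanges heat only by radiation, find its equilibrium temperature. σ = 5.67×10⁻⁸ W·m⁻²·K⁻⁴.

T ≈ 579 K

First find the stellar flux at distance d: S = L/(4πd²) = 3.88×10²⁷/(4π·(1.10×10¹¹)²) = 25520 W/m².
For an isothermal sphere, absorbed (1−a)S·πr² = emitted σ·4πr²·T⁴, so T⁴ = (1−a)S/(4σ).
T⁴ = 1.00·25520/(4·5.67×10⁻⁸) = 1.125×10¹¹ K⁴.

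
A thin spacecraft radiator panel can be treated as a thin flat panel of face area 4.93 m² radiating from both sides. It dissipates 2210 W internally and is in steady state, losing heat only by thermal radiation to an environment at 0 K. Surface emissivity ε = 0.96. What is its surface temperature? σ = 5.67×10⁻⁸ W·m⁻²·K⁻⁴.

Steady state: internal power = radiated power, P = εσA T⁴.
Radiating area A = 2·4.93 = 9.860 m².
T⁴ = P/(εσA) = 2210/(0.96·5.67×10⁻⁸·9.860) = 4.118×10⁹ K⁴.
T = (4.118×10⁹)^(1/4).

T ≈ 253 K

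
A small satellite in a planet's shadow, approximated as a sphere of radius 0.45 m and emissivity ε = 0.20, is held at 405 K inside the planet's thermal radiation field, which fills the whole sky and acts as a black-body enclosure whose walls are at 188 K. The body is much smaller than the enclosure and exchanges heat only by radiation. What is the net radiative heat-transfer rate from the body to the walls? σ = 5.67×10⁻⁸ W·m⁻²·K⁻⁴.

For a small grey body in a large enclosure: P_net = εσA(T_body⁴ − T_wall⁴).
A = 4πr² = 2.545 m²; T_body⁴ − T_wall⁴ = 2.690×10¹⁰ − 1.249×10⁹ = 2.566×10¹⁰ K⁴.
|P_net| = 0.20·5.67×10⁻⁸·2.545·2.566×10¹⁰.

P_net ≈ 740 W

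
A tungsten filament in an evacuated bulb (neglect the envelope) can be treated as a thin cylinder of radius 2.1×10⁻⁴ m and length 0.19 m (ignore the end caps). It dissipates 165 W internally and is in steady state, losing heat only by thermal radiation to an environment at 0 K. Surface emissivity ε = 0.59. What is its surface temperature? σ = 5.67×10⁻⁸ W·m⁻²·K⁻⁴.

Steady state: internal power = radiated power, P = εσA T⁴.
Radiating area A = 2πrL = 2.507×10⁻⁴ m².
T⁴ = P/(εσA) = 165/(0.59·5.67×10⁻⁸·2.507×10⁻⁴) = 1.967×10¹³ K⁴.
T = (1.967×10¹³)^(1/4).

T ≈ 2110 K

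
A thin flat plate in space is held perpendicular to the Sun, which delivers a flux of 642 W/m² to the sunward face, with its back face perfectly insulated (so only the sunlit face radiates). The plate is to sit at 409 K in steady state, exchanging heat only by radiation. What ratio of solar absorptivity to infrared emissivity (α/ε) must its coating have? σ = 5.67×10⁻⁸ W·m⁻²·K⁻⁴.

Balance: αS·A = εσ·1A·T⁴ ⇒ α/ε = σT⁴/S.
α/ε = 5.67×10⁻⁸·(409)⁴/642 = 5.67×10⁻⁸·2.798×10¹⁰/642.

α/ε ≈ 2.47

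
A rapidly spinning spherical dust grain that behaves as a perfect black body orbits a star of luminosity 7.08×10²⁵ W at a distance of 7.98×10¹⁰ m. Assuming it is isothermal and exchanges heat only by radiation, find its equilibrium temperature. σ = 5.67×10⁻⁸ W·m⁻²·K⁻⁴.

T ≈ 250 K

First find the stellar flux at distance d: S = L/(4πd²) = 7.08×10²⁵/(4π·(7.98×10¹⁰)²) = 884.7 W/m².
For an isothermal sphere, absorbed (1−a)S·πr² = emitted σ·4πr²·T⁴, so T⁴ = (1−a)S/(4σ).
T⁴ = 1.00·884.7/(4·5.67×10⁻⁸) = 3.901×10⁹ K⁴.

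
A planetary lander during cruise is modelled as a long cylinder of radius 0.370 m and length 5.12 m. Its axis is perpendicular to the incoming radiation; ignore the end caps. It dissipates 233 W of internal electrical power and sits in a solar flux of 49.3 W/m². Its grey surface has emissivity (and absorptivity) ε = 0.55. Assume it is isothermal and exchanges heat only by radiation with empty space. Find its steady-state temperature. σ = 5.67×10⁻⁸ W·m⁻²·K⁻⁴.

T ≈ 173 K

At steady state, absorbed solar power + internal power = radiated power.
Absorbed: α·S·A_cross = 0.55·49.3·3.789 = 102.7 W (cross-section 2rL).
Total input = 102.7 + 233 = 335.7 W.
Radiated: εσ·A_surf·T⁴ with A_surf = 2πrL = 11.90 m².
T⁴ = 335.7/(0.55·5.67×10⁻⁸·11.90) = 9.045×10⁸ K⁴.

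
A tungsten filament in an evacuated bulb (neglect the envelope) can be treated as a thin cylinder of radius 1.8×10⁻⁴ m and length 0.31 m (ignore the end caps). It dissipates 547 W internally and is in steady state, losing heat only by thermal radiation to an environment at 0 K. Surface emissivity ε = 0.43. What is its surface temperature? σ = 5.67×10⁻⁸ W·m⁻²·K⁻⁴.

Steady state: internal power = radiated power, P = εσA T⁴.
Radiating area A = 2πrL = 3.506×10⁻⁴ m².
T⁴ = P/(εσA) = 547/(0.43·5.67×10⁻⁸·3.506×10⁻⁴) = 6.399×10¹³ K⁴.
T = (6.399×10¹³)^(1/4).

T ≈ 2830 K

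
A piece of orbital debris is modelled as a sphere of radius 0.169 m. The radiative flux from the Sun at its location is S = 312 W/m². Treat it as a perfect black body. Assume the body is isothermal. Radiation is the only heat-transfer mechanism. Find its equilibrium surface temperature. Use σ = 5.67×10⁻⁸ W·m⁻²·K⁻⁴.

At equilibrium, absorbed power = emitted power.
Absorbing cross-section = πr² = 0.08973 m²; emitting surface = 4πr² = 0.3589 m² (ratio 4).
S·A_cross = εσ·A_surf·T⁴  ⇒  T⁴ = S/(4σ).
T⁴ = 1.00·312/(4·5.67×10⁻⁸) = 1.376×10⁹ K⁴.
T = (1.376×10⁹)^(1/4).

T ≈ 193 K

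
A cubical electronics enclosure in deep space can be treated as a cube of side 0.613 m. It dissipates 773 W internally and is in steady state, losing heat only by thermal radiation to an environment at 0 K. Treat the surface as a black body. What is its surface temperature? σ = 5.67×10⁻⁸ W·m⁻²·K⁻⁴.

T ≈ 279 K

Steady state: internal power = radiated power, P = εσA T⁴.
Radiating area A = 6L² = 2.255 m².
T⁴ = P/(εσA) = 773/(1.0·5.67×10⁻⁸·2.255) = 6.047×10⁹ K⁴.
T = (6.047×10⁹)^(1/4).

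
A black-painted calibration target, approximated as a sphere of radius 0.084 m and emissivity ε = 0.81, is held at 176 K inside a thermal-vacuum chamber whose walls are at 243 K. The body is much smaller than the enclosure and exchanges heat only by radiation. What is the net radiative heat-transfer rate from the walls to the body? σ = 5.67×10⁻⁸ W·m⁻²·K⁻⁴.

For a small grey body in a large enclosure: P_net = εσA(T_body⁴ − T_wall⁴).
A = 4πr² = 0.08867 m²; T_body⁴ − T_wall⁴ = 9.595×10⁸ − 3.487×10⁹ = -2.527×10⁹ K⁴.
|P_net| = 0.81·5.67×10⁻⁸·0.08867·2.527×10⁹.

P_net ≈ 10.3 W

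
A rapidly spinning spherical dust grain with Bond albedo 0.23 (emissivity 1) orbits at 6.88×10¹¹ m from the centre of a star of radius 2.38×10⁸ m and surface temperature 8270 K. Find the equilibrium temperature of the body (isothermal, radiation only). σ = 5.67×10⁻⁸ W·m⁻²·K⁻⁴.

T ≈ 102 K

The star's surface emits σT_*⁴; at distance d the flux is S = σT_*⁴(R_*/d)².
S = 5.67×10⁻⁸·(8270)⁴·(2.38×10⁸/6.88×10¹¹)² = 31.74 W/m².
For an isothermal sphere T⁴ = (1−a)S/(4σ) = 1.078×10⁸ K⁴.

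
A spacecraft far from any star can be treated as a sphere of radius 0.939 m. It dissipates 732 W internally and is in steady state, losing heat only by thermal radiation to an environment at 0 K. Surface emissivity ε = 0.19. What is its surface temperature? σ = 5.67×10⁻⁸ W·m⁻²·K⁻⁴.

T ≈ 280 K

Steady state: internal power = radiated power, P = εσA T⁴.
Radiating area A = 4πr² = 11.08 m².
T⁴ = P/(εσA) = 732/(0.19·5.67×10⁻⁸·11.08) = 6.132×10⁹ K⁴.
T = (6.132×10⁹)^(1/4).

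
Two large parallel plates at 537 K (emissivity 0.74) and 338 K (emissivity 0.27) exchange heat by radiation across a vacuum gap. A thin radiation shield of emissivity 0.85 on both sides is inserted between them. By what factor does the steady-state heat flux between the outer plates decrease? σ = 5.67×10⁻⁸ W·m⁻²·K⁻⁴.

factor ≈ 1.33

Without shield: q₀ = σΔ(T⁴)/(1/ε₁+1/ε₂−1) with denominator 4.055.
With shield the two gaps are in series; the resistances add: (1/ε₁+1/ε_s−1)+(1/ε_s+1/ε₂−1) = 1.528+3.880 = 5.408.
Heat-flux ratio q₀/q = 5.408/4.055.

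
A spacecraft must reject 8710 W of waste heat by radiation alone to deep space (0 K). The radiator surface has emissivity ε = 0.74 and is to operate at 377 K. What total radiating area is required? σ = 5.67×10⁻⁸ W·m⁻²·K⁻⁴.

A ≈ 10.3 m²

P = εσA T⁴ ⇒ A = P/(εσT⁴).
T⁴ = 2.020×10¹⁰ K⁴.
A = 8710/(0.74 × 5.67×10⁻⁸ × 2.020×10¹⁰).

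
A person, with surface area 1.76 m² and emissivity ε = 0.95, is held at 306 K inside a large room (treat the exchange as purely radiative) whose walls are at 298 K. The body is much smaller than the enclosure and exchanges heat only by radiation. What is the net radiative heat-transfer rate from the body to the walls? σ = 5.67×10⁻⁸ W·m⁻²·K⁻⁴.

P_net ≈ 83.6 W

For a small grey body in a large enclosure: P_net = εσA(T_body⁴ − T_wall⁴).
A = 1.76 m²; T_body⁴ − T_wall⁴ = 8.768×10⁹ − 7.886×10⁹ = 8.816×10⁸ K⁴.
|P_net| = 0.95·5.67×10⁻⁸·1.760·8.816×10⁸.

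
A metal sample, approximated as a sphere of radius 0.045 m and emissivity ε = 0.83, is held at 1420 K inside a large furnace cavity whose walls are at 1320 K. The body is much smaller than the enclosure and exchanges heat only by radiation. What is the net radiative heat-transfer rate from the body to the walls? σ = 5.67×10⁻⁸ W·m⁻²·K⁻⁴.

P_net ≈ 1230 W

For a small grey body in a large enclosure: P_net = εσA(T_body⁴ − T_wall⁴).
A = 4πr² = 0.02545 m²; T_body⁴ − T_wall⁴ = 4.066×10¹² − 3.036×10¹² = 1.030×10¹² K⁴.
|P_net| = 0.83·5.67×10⁻⁸·0.02545·1.030×10¹².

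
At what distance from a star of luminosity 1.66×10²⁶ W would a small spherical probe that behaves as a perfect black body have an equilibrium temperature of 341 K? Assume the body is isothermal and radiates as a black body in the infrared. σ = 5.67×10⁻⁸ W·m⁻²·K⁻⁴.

d ≈ 6.56×10¹⁰ m

For an isothermal black-emitting sphere, (1−a)S·πr² = σ·4πr²·T⁴ ⇒ S = 4σT⁴/(1−a).
S = 4·5.67×10⁻⁸·(341)⁴/1.00 = 3067 W/m².
Flux falls as S = L/(4πd²), so d = √(L/(4πS)) = √(1.66×10²⁶/(4π·3067)).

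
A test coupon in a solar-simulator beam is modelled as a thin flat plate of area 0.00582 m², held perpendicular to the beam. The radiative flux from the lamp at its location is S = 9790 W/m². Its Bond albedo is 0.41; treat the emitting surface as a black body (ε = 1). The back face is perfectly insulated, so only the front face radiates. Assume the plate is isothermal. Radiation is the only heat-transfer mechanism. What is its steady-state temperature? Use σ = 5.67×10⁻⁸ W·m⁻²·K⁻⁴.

At equilibrium, absorbed power = emitted power.
Absorbing cross-section = A = 0.005820 m²; emitting surface = A = 0.005820 m² (ratio 1).
(1−a)S·A_cross = εσ·A_surf·T⁴  ⇒  T⁴ = (1−a)S/(1σ).
T⁴ = 0.590·9790/(1·5.67×10⁻⁸) = 1.019×10¹¹ K⁴.
T = (1.019×10¹¹)^(1/4).

T ≈ 565 K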